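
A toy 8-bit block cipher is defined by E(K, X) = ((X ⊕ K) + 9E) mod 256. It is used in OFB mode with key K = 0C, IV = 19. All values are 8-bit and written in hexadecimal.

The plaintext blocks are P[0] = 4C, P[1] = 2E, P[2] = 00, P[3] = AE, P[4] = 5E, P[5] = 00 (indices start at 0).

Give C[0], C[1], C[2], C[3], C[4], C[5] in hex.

OFB encryption: S_i = E(K, S_{i−1}) with S_{−1} = IV; C_i = P_i ⊕ S_i.
C[0]: S = E(K, 19) = B3; 4C ⊕ B3 = FF.
C[1]: S = E(K, B3) = 5D; 2E ⊕ 5D = 73.
C[2]: S = E(K, 5D) = EF; 00 ⊕ EF = EF.
C[3]: S = E(K, EF) = 81; AE ⊕ 81 = 2F.
C[4]: S = E(K, 81) = 2B; 5E ⊕ 2B = 75.
C[5]: S = E(K, 2B) = C5; 00 ⊕ C5 = C5.

C[0] = FF, C[1] = 73, C[2] = EF, C[3] = 2F, C[4] = 75, C[5] = C5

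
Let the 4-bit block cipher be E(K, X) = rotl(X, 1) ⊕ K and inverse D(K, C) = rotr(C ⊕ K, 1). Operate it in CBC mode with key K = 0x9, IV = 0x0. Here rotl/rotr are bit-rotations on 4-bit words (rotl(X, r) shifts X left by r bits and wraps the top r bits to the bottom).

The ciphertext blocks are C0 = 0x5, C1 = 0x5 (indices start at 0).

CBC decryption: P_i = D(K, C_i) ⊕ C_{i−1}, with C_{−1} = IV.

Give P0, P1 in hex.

P0: D(K, 0x5) = 0x6; 0x6 ⊕ 0x0 = 0x6.
P1: D(K, 0x5) = 0x6; 0x6 ⊕ 0x5 = 0x3.

P0 = 0x6, P1 = 0x3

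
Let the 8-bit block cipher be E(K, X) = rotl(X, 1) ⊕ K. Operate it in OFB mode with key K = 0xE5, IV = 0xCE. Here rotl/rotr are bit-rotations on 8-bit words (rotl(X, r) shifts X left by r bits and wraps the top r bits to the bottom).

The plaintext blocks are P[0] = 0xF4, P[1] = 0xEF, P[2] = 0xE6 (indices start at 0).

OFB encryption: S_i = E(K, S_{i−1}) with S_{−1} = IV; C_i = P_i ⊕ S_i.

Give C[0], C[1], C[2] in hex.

C[0]: S = E(K, 0xCE) = 0x78; 0xF4 ⊕ 0x78 = 0x8C.
C[1]: S = E(K, 0x78) = 0x15; 0xEF ⊕ 0x15 = 0xFA.
C[2]: S = E(K, 0x15) = 0xCF; 0xE6 ⊕ 0xCF = 0x29.

C[0] = 0x8C, C[1] = 0xFA, C[2] = 0x29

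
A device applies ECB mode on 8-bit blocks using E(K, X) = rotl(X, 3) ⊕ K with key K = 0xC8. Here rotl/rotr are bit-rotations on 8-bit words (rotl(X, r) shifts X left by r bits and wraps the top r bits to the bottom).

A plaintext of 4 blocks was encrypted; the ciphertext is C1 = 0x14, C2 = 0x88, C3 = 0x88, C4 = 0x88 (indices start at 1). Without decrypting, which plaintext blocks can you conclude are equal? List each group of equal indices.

P2 = P3 = P4

ECB encrypts each block independently with the same key, so equal ciphertext blocks imply equal plaintext blocks.
C2 = C3 = C4 = 0x88, so P2 = P3 = P4.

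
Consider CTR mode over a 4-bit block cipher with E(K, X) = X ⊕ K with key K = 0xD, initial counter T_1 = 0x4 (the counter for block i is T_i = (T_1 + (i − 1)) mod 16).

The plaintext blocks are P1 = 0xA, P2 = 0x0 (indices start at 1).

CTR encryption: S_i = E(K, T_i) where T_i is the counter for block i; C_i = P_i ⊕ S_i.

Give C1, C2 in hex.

C1: T = 0x4, S = E(K, T) = 0x9; 0xA ⊕ 0x9 = 0x3.
C2: T = 0x5, S = E(K, T) = 0x8; 0x0 ⊕ 0x8 = 0x8.

C1 = 0x3, C2 = 0x8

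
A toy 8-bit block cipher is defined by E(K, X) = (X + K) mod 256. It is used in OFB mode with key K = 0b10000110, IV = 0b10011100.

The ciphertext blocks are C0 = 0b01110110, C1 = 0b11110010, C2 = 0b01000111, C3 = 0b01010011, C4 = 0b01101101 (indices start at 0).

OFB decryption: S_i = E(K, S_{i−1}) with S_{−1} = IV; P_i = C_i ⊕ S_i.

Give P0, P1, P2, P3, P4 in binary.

P0 = 0b01010100, P1 = 0b01011010, P2 = 0b01101001, P3 = 0b11100111, P4 = 0b01010111

P0: S = E(K, 0b10011100) = 0b00100010; 0b01110110 ⊕ 0b00100010 = 0b01010100.
P1: S = E(K, 0b00100010) = 0b10101000; 0b11110010 ⊕ 0b10101000 = 0b01011010.
P2: S = E(K, 0b10101000) = 0b00101110; 0b01000111 ⊕ 0b00101110 = 0b01101001.
P3: S = E(K, 0b00101110) = 0b10110100; 0b01010011 ⊕ 0b10110100 = 0b11100111.
P4: S = E(K, 0b10110100) = 0b00111010; 0b01101101 ⊕ 0b00111010 = 0b01010111.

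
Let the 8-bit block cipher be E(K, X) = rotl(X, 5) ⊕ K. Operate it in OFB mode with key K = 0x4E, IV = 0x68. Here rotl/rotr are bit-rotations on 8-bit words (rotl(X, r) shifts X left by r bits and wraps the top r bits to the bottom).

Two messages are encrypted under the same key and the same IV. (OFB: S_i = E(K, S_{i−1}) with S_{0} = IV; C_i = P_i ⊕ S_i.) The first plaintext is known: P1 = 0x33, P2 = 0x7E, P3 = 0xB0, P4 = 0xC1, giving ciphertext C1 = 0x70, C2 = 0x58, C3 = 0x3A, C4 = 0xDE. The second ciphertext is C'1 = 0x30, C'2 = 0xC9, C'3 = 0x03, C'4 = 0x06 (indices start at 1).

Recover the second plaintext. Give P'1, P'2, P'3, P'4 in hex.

P'1 = 0x73, P'2 = 0xEF, P'3 = 0x89, P'4 = 0x19

In OFB with a reused IV, both messages share the same keystream S_i, so C_i ⊕ C'_i = P_i ⊕ P'_i and thus P'_i = P_i ⊕ C_i ⊕ C'_i.
P'1: 0x33 ⊕ 0x70 ⊕ 0x30 = 0x73.
P'2: 0x7E ⊕ 0x58 ⊕ 0xC9 = 0xEF.
P'3: 0xB0 ⊕ 0x3A ⊕ 0x03 = 0x89.
P'4: 0xC1 ⊕ 0xDE ⊕ 0x06 = 0x19.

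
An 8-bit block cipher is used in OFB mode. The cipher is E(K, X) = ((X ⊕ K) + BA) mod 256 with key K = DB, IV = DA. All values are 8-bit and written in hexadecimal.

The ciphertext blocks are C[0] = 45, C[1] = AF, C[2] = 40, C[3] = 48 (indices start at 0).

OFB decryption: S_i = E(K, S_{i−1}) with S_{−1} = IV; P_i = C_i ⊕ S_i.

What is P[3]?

P[3] = 12

P[0]: S = E(K, DA) = BB; 45 ⊕ BB = FE.
P[1]: S = E(K, BB) = 1A; AF ⊕ 1A = B5.
P[2]: S = E(K, 1A) = 7B; 40 ⊕ 7B = 3B.
P[3]: S = E(K, 7B) = 5A; 48 ⊕ 5A = 12.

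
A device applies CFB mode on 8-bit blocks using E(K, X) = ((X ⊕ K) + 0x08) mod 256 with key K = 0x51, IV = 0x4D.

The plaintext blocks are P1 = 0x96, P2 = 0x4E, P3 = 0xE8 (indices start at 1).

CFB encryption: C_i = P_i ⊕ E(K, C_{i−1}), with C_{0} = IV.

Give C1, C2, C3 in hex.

C1 = 0xB2, C2 = 0xA5, C3 = 0x14

C1: E(K, 0x4D) = 0x24; 0x96 ⊕ 0x24 = 0xB2.
C2: E(K, 0xB2) = 0xEB; 0x4E ⊕ 0xEB = 0xA5.
C3: E(K, 0xA5) = 0xFC; 0xE8 ⊕ 0xFC = 0x14.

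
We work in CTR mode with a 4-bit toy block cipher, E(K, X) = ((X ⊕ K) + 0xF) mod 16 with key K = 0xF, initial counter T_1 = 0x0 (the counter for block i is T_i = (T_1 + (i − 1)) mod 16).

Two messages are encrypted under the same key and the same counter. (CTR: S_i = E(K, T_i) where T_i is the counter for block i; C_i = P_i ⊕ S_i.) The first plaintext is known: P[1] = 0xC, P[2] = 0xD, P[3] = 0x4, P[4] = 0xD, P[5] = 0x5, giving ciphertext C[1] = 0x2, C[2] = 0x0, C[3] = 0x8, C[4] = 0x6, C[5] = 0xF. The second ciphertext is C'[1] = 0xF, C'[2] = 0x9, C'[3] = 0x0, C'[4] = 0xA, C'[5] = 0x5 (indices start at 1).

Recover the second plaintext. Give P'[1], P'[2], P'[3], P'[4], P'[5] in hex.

P'[1] = 0x1, P'[2] = 0x4, P'[3] = 0xC, P'[4] = 0x1, P'[5] = 0xF

In CTR with a reused counter, both messages share the same keystream S_i, so C_i ⊕ C'_i = P_i ⊕ P'_i and thus P'_i = P_i ⊕ C_i ⊕ C'_i.
P'[1]: 0xC ⊕ 0x2 ⊕ 0xF = 0x1.
P'[2]: 0xD ⊕ 0x0 ⊕ 0x9 = 0x4.
P'[3]: 0x4 ⊕ 0x8 ⊕ 0x0 = 0xC.
P'[4]: 0xD ⊕ 0x6 ⊕ 0xA = 0x1.
P'[5]: 0x5 ⊕ 0xF ⊕ 0x5 = 0xF.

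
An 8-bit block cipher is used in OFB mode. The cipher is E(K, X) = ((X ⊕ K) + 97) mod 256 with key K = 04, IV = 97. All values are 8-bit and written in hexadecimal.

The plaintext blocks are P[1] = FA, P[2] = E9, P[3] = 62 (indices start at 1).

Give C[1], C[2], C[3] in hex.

OFB encryption: S_i = E(K, S_{i−1}) with S_{0} = IV; C_i = P_i ⊕ S_i.
C[1]: S = E(K, 97) = 2A; FA ⊕ 2A = D0.
C[2]: S = E(K, 2A) = C5; E9 ⊕ C5 = 2C.
C[3]: S = E(K, C5) = 58; 62 ⊕ 58 = 3A.

C[1] = D0, C[2] = 2C, C[3] = 3A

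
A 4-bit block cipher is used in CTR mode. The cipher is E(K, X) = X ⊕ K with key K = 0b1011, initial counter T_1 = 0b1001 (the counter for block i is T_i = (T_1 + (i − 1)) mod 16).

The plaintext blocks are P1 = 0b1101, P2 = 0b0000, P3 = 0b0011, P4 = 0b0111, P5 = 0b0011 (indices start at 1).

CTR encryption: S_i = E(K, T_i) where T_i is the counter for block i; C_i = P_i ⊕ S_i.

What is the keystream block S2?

C1: T = 0b1001, S = E(K, T) = 0b0010; 0b1101 ⊕ 0b0010 = 0b1111.
C2: T = 0b1010, S = E(K, T) = 0b0001; 0b0000 ⊕ 0b0001 = 0b0001.
So S2 = 0b0001.

0b0001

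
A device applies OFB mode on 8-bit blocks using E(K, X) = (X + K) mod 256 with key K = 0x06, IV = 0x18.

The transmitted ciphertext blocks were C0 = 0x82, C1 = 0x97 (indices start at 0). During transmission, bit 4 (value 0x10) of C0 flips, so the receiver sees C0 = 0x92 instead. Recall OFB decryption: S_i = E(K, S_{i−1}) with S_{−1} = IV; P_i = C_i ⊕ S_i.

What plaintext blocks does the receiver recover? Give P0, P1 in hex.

Only C0 changed, to 0x92. In OFB, a change in C_i flips the same bit in P_i only; the keystream is unaffected. Decrypting the received ciphertext:
P0: S = E(K, 0x18) = 0x1E; 0x92 ⊕ 0x1E = 0x8C.
P1: S = E(K, 0x1E) = 0x24; 0x97 ⊕ 0x24 = 0xB3.
Blocks that differ from the original plaintext: P0.

P0 = 0x8C, P1 = 0xB3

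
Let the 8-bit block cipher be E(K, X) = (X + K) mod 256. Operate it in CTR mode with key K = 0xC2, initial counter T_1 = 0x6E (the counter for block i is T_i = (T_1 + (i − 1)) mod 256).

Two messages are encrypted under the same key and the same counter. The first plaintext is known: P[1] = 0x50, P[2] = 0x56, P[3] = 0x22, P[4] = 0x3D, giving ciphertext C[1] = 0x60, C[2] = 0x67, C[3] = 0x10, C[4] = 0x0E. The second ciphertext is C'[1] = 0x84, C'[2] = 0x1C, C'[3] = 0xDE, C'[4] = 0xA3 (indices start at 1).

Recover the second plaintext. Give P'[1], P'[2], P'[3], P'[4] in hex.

P'[1] = 0xB4, P'[2] = 0x2D, P'[3] = 0xEC, P'[4] = 0x90

In CTR with a reused counter, both messages share the same keystream S_i, so C_i ⊕ C'_i = P_i ⊕ P'_i and thus P'_i = P_i ⊕ C_i ⊕ C'_i.
P'[1]: 0x50 ⊕ 0x60 ⊕ 0x84 = 0xB4.
P'[2]: 0x56 ⊕ 0x67 ⊕ 0x1C = 0x2D.
P'[3]: 0x22 ⊕ 0x10 ⊕ 0xDE = 0xEC.
P'[4]: 0x3D ⊕ 0x0E ⊕ 0xA3 = 0x90.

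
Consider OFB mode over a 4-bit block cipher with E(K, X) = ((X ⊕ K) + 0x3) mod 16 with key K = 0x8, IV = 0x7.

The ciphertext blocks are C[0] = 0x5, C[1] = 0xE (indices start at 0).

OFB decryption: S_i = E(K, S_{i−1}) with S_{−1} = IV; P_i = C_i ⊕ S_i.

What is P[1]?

P[1] = 0x3

P[0]: S = E(K, 0x7) = 0x2; 0x5 ⊕ 0x2 = 0x7.
P[1]: S = E(K, 0x2) = 0xD; 0xE ⊕ 0xD = 0x3.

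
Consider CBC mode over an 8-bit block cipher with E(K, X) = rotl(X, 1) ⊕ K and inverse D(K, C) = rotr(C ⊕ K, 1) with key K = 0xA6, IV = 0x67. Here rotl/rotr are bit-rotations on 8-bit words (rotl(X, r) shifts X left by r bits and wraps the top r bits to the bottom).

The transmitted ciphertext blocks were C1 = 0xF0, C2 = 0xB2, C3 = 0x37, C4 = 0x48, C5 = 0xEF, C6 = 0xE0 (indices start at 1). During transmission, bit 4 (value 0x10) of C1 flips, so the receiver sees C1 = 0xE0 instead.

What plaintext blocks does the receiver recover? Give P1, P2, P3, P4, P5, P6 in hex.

CBC decryption: P_i = D(K, C_i) ⊕ C_{i−1}, with C_{0} = IV.
Only C1 changed, to 0xE0. In CBC, a change in C_i garbles P_i and flips the same bit in P_{i+1}. Decrypting the received ciphertext:
P1: D(K, 0xE0) = 0x23; 0x23 ⊕ 0x67 = 0x44.
P2: D(K, 0xB2) = 0x0A; 0x0A ⊕ 0xE0 = 0xEA.
P3: D(K, 0x37) = 0xC8; 0xC8 ⊕ 0xB2 = 0x7A.
P4: D(K, 0x48) = 0x77; 0x77 ⊕ 0x37 = 0x40.
P5: D(K, 0xEF) = 0xA4; 0xA4 ⊕ 0x48 = 0xEC.
P6: D(K, 0xE0) = 0x23; 0x23 ⊕ 0xEF = 0xCC.
Blocks that differ from the original plaintext: P1, P2.

P1 = 0x44, P2 = 0xEA, P3 = 0x7A, P4 = 0x40, P5 = 0xEC, P6 = 0xCC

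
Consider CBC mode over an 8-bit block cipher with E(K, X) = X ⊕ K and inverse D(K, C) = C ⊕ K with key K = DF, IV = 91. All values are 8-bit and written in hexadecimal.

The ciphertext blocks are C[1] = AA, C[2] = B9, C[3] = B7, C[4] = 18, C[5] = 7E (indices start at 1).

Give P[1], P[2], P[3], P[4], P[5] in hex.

CBC decryption: P_i = D(K, C_i) ⊕ C_{i−1}, with C_{0} = IV.
P[1]: D(K, AA) = 75; 75 ⊕ 91 = E4.
P[2]: D(K, B9) = 66; 66 ⊕ AA = CC.
P[3]: D(K, B7) = 68; 68 ⊕ B9 = D1.
P[4]: D(K, 18) = C7; C7 ⊕ B7 = 70.
P[5]: D(K, 7E) = A1; A1 ⊕ 18 = B9.

P[1] = E4, P[2] = CC, P[3] = D1, P[4] = 70, P[5] = B9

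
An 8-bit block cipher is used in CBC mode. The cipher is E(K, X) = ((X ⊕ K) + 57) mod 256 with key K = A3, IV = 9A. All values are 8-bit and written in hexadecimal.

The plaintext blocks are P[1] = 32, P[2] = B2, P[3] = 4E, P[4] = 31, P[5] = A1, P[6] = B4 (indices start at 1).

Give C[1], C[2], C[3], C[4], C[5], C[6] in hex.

CBC encryption: C_i = E(K, P_i ⊕ C_{i−1}), with C_{0} = IV.
C[1]: P[1] ⊕ 9A = A8; E(K, A8) = 62.
C[2]: P[2] ⊕ 62 = D0; E(K, D0) = CA.
C[3]: P[3] ⊕ CA = 84; E(K, 84) = 7E.
C[4]: P[4] ⊕ 7E = 4F; E(K, 4F) = 43.
C[5]: P[5] ⊕ 43 = E2; E(K, E2) = 98.
C[6]: P[6] ⊕ 98 = 2C; E(K, 2C) = E6.

C[1] = 62, C[2] = CA, C[3] = 7E, C[4] = 43, C[5] = 98, C[6] = E6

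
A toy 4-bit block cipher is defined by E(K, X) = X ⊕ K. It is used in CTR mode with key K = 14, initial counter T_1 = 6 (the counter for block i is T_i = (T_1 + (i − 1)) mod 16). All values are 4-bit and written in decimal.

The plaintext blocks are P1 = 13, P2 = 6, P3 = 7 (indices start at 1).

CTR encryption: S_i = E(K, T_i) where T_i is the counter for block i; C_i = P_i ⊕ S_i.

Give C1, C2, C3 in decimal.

C1 = 5, C2 = 15, C3 = 1

C1: T = 6, S = E(K, T) = 8; 13 ⊕ 8 = 5.
C2: T = 7, S = E(K, T) = 9; 6 ⊕ 9 = 15.
C3: T = 8, S = E(K, T) = 6; 7 ⊕ 6 = 1.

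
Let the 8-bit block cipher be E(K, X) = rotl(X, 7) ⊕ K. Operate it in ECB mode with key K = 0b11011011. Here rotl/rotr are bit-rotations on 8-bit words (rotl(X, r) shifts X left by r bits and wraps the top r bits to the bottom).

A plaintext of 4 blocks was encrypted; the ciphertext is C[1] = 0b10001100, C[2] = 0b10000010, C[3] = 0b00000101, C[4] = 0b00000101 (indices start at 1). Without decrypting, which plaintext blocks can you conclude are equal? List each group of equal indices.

P[3] = P[4]

ECB encrypts each block independently with the same key, so equal ciphertext blocks imply equal plaintext blocks.
C[3] = C[4] = 0b00000101, so P[3] = P[4].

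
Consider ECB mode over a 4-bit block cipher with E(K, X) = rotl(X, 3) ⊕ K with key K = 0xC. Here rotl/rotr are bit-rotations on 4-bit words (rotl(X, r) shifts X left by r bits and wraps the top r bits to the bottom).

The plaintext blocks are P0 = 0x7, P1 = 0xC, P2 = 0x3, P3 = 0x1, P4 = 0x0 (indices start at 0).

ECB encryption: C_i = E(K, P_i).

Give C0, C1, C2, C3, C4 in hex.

C0: E(K, 0x7) = 0x7.
C1: E(K, 0xC) = 0xA.
C2: E(K, 0x3) = 0x5.
C3: E(K, 0x1) = 0x4.
C4: E(K, 0x0) = 0xC.

C0 = 0x7, C1 = 0xA, C2 = 0x5, C3 = 0x4, C4 = 0xC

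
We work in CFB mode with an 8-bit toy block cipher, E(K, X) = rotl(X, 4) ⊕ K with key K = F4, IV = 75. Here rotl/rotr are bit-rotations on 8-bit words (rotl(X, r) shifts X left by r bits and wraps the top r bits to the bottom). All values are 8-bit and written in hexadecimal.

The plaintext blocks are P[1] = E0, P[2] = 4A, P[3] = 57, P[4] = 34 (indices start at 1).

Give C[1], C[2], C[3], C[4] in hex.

C[1] = 43, C[2] = 8A, C[3] = 0B, C[4] = 70

CFB encryption: C_i = P_i ⊕ E(K, C_{i−1}), with C_{0} = IV.
C[1]: E(K, 75) = A3; E0 ⊕ A3 = 43.
C[2]: E(K, 43) = C0; 4A ⊕ C0 = 8A.
C[3]: E(K, 8A) = 5C; 57 ⊕ 5C = 0B.
C[4]: E(K, 0B) = 44; 34 ⊕ 44 = 70.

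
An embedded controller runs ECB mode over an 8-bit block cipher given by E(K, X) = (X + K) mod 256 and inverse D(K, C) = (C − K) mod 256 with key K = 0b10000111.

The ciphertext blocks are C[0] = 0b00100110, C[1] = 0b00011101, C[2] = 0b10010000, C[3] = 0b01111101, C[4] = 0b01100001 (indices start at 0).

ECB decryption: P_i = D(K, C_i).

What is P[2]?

P[2]: D(K, 0b10010000) = 0b00001001.

P[2] = 0b00001001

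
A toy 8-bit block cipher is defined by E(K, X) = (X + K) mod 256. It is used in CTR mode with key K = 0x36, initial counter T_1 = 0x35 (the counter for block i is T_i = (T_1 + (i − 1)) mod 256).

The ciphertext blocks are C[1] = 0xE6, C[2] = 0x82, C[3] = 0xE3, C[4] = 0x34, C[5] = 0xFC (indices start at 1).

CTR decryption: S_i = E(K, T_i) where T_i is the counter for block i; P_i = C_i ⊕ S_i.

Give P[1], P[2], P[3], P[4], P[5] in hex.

P[1] = 0x8D, P[2] = 0xEE, P[3] = 0x8E, P[4] = 0x5A, P[5] = 0x93

P[1]: T = 0x35, S = E(K, T) = 0x6B; 0xE6 ⊕ 0x6B = 0x8D.
P[2]: T = 0x36, S = E(K, T) = 0x6C; 0x82 ⊕ 0x6C = 0xEE.
P[3]: T = 0x37, S = E(K, T) = 0x6D; 0xE3 ⊕ 0x6D = 0x8E.
P[4]: T = 0x38, S = E(K, T) = 0x6E; 0x34 ⊕ 0x6E = 0x5A.
P[5]: T = 0x39, S = E(K, T) = 0x6F; 0xFC ⊕ 0x6F = 0x93.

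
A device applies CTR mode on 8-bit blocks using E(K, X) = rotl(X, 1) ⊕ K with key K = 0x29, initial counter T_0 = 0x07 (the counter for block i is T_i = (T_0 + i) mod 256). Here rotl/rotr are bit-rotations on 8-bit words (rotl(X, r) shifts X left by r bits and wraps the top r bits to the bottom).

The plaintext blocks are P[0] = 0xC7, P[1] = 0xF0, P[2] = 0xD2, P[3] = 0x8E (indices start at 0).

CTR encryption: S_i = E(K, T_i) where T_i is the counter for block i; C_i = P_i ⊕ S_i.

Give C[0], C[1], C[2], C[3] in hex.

C[0] = 0xE0, C[1] = 0xC9, C[2] = 0xE9, C[3] = 0xB3

C[0]: T = 0x07, S = E(K, T) = 0x27; 0xC7 ⊕ 0x27 = 0xE0.
C[1]: T = 0x08, S = E(K, T) = 0x39; 0xF0 ⊕ 0x39 = 0xC9.
C[2]: T = 0x09, S = E(K, T) = 0x3B; 0xD2 ⊕ 0x3B = 0xE9.
C[3]: T = 0x0A, S = E(K, T) = 0x3D; 0x8E ⊕ 0x3D = 0xB3.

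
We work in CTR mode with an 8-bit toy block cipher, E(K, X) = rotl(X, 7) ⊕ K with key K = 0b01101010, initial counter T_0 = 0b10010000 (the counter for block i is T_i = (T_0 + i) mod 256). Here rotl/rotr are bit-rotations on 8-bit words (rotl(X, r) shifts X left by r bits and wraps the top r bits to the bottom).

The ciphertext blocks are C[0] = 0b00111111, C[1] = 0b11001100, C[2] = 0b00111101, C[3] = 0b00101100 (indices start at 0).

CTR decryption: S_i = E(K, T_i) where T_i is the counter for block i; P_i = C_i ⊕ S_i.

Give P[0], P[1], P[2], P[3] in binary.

P[0]: T = 0b10010000, S = E(K, T) = 0b00100010; 0b00111111 ⊕ 0b00100010 = 0b00011101.
P[1]: T = 0b10010001, S = E(K, T) = 0b10100010; 0b11001100 ⊕ 0b10100010 = 0b01101110.
P[2]: T = 0b10010010, S = E(K, T) = 0b00100011; 0b00111101 ⊕ 0b00100011 = 0b00011110.
P[3]: T = 0b10010011, S = E(K, T) = 0b10100011; 0b00101100 ⊕ 0b10100011 = 0b10001111.

P[0] = 0b00011101, P[1] = 0b01101110, P[2] = 0b00011110, P[3] = 0b10001111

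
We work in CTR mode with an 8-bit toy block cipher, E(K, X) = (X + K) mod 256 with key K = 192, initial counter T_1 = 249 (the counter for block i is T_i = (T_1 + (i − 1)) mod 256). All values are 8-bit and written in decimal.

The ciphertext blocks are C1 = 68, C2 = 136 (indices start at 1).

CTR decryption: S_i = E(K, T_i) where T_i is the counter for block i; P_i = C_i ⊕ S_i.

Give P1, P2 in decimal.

P1 = 253, P2 = 50

P1: T = 249, S = E(K, T) = 185; 68 ⊕ 185 = 253.
P2: T = 250, S = E(K, T) = 186; 136 ⊕ 186 = 50.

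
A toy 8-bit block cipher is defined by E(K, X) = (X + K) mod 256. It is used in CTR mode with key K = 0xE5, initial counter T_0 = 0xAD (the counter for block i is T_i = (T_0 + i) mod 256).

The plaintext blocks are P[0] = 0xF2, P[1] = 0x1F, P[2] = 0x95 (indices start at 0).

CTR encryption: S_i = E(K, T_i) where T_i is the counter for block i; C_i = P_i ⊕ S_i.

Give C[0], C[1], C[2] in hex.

C[0]: T = 0xAD, S = E(K, T) = 0x92; 0xF2 ⊕ 0x92 = 0x60.
C[1]: T = 0xAE, S = E(K, T) = 0x93; 0x1F ⊕ 0x93 = 0x8C.
C[2]: T = 0xAF, S = E(K, T) = 0x94; 0x95 ⊕ 0x94 = 0x01.

C[0] = 0x60, C[1] = 0x8C, C[2] = 0x01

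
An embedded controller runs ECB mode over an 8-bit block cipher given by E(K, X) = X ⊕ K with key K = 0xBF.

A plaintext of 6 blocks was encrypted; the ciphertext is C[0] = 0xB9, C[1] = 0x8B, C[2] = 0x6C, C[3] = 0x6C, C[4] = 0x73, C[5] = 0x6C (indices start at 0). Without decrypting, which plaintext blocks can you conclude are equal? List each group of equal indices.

ECB encrypts each block independently with the same key, so equal ciphertext blocks imply equal plaintext blocks.
C[2] = C[3] = C[5] = 0x6C, so P[2] = P[3] = P[5].

P[2] = P[3] = P[5]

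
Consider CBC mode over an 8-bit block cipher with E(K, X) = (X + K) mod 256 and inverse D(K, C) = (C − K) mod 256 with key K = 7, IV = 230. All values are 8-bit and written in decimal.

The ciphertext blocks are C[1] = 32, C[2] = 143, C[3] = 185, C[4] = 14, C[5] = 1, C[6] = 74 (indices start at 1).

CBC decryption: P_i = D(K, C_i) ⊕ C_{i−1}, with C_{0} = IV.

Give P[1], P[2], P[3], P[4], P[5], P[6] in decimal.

P[1]: D(K, 32) = 25; 25 ⊕ 230 = 255.
P[2]: D(K, 143) = 136; 136 ⊕ 32 = 168.
P[3]: D(K, 185) = 178; 178 ⊕ 143 = 61.
P[4]: D(K, 14) = 7; 7 ⊕ 185 = 190.
P[5]: D(K, 1) = 250; 250 ⊕ 14 = 244.
P[6]: D(K, 74) = 67; 67 ⊕ 1 = 66.

P[1] = 255, P[2] = 168, P[3] = 61, P[4] = 190, P[5] = 244, P[6] = 66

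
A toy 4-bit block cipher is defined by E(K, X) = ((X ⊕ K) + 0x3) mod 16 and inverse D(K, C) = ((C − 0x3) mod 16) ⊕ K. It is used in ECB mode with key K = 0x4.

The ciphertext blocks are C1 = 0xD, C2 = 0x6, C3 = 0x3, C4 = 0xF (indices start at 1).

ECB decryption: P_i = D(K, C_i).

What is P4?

P4 = 0x8

P4: D(K, 0xF) = 0x8.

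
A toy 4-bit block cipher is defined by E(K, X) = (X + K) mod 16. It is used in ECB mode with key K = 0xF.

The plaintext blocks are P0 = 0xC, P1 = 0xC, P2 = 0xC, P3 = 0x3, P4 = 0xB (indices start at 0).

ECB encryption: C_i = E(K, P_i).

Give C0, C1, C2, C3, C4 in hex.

C0 = 0xB, C1 = 0xB, C2 = 0xB, C3 = 0x2, C4 = 0xA

C0: E(K, 0xC) = 0xB.
C1: E(K, 0xC) = 0xB.
C2: E(K, 0xC) = 0xB.
C3: E(K, 0x3) = 0x2.
C4: E(K, 0xB) = 0xA.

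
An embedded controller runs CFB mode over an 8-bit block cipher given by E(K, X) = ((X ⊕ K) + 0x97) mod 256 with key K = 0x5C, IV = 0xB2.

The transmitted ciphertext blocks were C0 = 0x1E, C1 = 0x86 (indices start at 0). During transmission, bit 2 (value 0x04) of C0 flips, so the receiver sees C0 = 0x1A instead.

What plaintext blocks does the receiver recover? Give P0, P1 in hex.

P0 = 0x9F, P1 = 0x5B

CFB decryption: P_i = C_i ⊕ E(K, C_{i−1}), with C_{−1} = IV.
Only C0 changed, to 0x1A. In CFB, a change in C_i flips the same bit in P_i and garbles P_{i+1}. Decrypting the received ciphertext:
P0: E(K, 0xB2) = 0x85; 0x1A ⊕ 0x85 = 0x9F.
P1: E(K, 0x1A) = 0xDD; 0x86 ⊕ 0xDD = 0x5B.
Blocks that differ from the original plaintext: P0, P1.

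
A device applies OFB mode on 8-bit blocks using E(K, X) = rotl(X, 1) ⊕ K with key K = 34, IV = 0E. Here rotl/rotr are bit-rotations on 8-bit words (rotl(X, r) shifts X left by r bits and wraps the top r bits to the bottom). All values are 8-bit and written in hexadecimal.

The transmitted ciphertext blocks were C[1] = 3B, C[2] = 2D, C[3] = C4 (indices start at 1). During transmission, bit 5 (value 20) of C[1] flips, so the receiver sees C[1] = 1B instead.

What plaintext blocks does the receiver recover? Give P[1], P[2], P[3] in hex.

OFB decryption: S_i = E(K, S_{i−1}) with S_{0} = IV; P_i = C_i ⊕ S_i.
Only C[1] changed, to 1B. In OFB, a change in C_i flips the same bit in P_i only; the keystream is unaffected. Decrypting the received ciphertext:
P[1]: S = E(K, 0E) = 28; 1B ⊕ 28 = 33.
P[2]: S = E(K, 28) = 64; 2D ⊕ 64 = 49.
P[3]: S = E(K, 64) = FC; C4 ⊕ FC = 38.
Blocks that differ from the original plaintext: P[1].

P[1] = 33, P[2] = 49, P[3] = 38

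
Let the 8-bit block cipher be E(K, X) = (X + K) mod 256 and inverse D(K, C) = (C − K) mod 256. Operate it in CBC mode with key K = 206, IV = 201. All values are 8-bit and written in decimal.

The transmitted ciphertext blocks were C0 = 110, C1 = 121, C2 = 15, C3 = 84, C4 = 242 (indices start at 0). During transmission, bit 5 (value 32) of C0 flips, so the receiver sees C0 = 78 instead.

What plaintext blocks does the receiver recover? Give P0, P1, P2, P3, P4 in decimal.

P0 = 73, P1 = 229, P2 = 56, P3 = 137, P4 = 112

CBC decryption: P_i = D(K, C_i) ⊕ C_{i−1}, with C_{−1} = IV.
Only C0 changed, to 78. In CBC, a change in C_i garbles P_i and flips the same bit in P_{i+1}. Decrypting the received ciphertext:
P0: D(K, 78) = 128; 128 ⊕ 201 = 73.
P1: D(K, 121) = 171; 171 ⊕ 78 = 229.
P2: D(K, 15) = 65; 65 ⊕ 121 = 56.
P3: D(K, 84) = 134; 134 ⊕ 15 = 137.
P4: D(K, 242) = 36; 36 ⊕ 84 = 112.
Blocks that differ from the original plaintext: P0, P1.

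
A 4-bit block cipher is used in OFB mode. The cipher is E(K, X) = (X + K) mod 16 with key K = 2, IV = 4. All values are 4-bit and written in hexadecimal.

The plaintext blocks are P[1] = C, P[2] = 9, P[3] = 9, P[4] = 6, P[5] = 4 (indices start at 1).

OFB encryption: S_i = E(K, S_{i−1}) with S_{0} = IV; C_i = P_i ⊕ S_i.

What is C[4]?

C[1]: S = E(K, 4) = 6; C ⊕ 6 = A.
C[2]: S = E(K, 6) = 8; 9 ⊕ 8 = 1.
C[3]: S = E(K, 8) = A; 9 ⊕ A = 3.
C[4]: S = E(K, A) = C; 6 ⊕ C = A.

C[4] = A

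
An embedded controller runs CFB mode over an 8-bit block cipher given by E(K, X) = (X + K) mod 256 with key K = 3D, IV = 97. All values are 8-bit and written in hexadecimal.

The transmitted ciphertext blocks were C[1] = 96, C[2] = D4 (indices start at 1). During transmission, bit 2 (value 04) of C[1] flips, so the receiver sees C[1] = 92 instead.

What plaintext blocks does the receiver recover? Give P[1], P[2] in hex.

CFB decryption: P_i = C_i ⊕ E(K, C_{i−1}), with C_{0} = IV.
Only C[1] changed, to 92. In CFB, a change in C_i flips the same bit in P_i and garbles P_{i+1}. Decrypting the received ciphertext:
P[1]: E(K, 97) = D4; 92 ⊕ D4 = 46.
P[2]: E(K, 92) = CF; D4 ⊕ CF = 1B.
Blocks that differ from the original plaintext: P[1], P[2].

P[1] = 46, P[2] = 1B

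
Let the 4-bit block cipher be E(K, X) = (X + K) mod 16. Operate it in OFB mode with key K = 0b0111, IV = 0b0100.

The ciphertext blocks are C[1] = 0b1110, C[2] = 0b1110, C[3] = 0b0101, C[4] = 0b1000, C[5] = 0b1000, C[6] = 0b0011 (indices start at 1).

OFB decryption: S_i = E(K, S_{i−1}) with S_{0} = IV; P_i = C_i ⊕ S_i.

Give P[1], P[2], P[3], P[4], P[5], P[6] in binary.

P[1]: S = E(K, 0b0100) = 0b1011; 0b1110 ⊕ 0b1011 = 0b0101.
P[2]: S = E(K, 0b1011) = 0b0010; 0b1110 ⊕ 0b0010 = 0b1100.
P[3]: S = E(K, 0b0010) = 0b1001; 0b0101 ⊕ 0b1001 = 0b1100.
P[4]: S = E(K, 0b1001) = 0b0000; 0b1000 ⊕ 0b0000 = 0b1000.
P[5]: S = E(K, 0b0000) = 0b0111; 0b1000 ⊕ 0b0111 = 0b1111.
P[6]: S = E(K, 0b0111) = 0b1110; 0b0011 ⊕ 0b1110 = 0b1101.

P[1] = 0b0101, P[2] = 0b1100, P[3] = 0b1100, P[4] = 0b1000, P[5] = 0b1111, P[6] = 0b1101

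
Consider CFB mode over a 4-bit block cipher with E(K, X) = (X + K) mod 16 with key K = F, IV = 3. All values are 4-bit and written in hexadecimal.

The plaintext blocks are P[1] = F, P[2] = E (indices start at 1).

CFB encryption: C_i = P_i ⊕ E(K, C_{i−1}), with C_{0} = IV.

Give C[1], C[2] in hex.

C[1]: E(K, 3) = 2; F ⊕ 2 = D.
C[2]: E(K, D) = C; E ⊕ C = 2.

C[1] = D, C[2] = 2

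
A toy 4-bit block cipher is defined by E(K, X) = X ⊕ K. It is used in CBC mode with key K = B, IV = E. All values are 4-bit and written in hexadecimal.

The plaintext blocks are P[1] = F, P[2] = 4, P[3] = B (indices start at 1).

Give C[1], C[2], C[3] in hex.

C[1] = A, C[2] = 5, C[3] = 5

CBC encryption: C_i = E(K, P_i ⊕ C_{i−1}), with C_{0} = IV.
C[1]: P[1] ⊕ E = 1; E(K, 1) = A.
C[2]: P[2] ⊕ A = E; E(K, E) = 5.
C[3]: P[3] ⊕ 5 = E; E(K, E) = 5.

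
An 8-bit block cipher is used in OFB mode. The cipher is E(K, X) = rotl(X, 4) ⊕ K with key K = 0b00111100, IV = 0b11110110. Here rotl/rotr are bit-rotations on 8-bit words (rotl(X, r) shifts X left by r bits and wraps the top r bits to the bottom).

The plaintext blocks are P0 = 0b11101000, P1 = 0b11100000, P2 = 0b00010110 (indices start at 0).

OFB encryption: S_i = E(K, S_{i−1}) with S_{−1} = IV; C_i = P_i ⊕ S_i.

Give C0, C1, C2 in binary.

C0 = 0b10111011, C1 = 0b11101001, C2 = 0b10111010

C0: S = E(K, 0b11110110) = 0b01010011; 0b11101000 ⊕ 0b01010011 = 0b10111011.
C1: S = E(K, 0b01010011) = 0b00001001; 0b11100000 ⊕ 0b00001001 = 0b11101001.
C2: S = E(K, 0b00001001) = 0b10101100; 0b00010110 ⊕ 0b10101100 = 0b10111010.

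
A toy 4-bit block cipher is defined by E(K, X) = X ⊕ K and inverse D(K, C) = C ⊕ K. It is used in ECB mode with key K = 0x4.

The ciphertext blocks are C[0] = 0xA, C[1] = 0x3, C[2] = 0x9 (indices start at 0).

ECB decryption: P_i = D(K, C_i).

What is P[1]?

P[1]: D(K, 0x3) = 0x7.

P[1] = 0x7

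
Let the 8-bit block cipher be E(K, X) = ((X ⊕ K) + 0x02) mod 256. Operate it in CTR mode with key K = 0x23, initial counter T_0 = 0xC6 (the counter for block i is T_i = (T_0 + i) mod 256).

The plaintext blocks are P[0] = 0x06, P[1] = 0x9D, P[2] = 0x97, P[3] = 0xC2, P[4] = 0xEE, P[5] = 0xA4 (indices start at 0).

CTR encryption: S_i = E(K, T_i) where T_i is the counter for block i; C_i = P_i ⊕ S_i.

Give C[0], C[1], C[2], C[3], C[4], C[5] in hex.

C[0] = 0xE1, C[1] = 0x7B, C[2] = 0x7A, C[3] = 0x2E, C[4] = 0x05, C[5] = 0x4E

C[0]: T = 0xC6, S = E(K, T) = 0xE7; 0x06 ⊕ 0xE7 = 0xE1.
C[1]: T = 0xC7, S = E(K, T) = 0xE6; 0x9D ⊕ 0xE6 = 0x7B.
C[2]: T = 0xC8, S = E(K, T) = 0xED; 0x97 ⊕ 0xED = 0x7A.
C[3]: T = 0xC9, S = E(K, T) = 0xEC; 0xC2 ⊕ 0xEC = 0x2E.
C[4]: T = 0xCA, S = E(K, T) = 0xEB; 0xEE ⊕ 0xEB = 0x05.
C[5]: T = 0xCB, S = E(K, T) = 0xEA; 0xA4 ⊕ 0xEA = 0x4E.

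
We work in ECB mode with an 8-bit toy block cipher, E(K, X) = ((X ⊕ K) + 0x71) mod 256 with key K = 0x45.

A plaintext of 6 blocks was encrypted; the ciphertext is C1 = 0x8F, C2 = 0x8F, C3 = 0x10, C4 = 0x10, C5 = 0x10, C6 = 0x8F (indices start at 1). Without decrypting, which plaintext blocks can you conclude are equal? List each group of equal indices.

P1 = P2 = P6; P3 = P4 = P5

ECB encrypts each block independently with the same key, so equal ciphertext blocks imply equal plaintext blocks.
C1 = C2 = C6 = 0x8F, so P1 = P2 = P6.
C3 = C4 = C5 = 0x10, so P3 = P4 = P5.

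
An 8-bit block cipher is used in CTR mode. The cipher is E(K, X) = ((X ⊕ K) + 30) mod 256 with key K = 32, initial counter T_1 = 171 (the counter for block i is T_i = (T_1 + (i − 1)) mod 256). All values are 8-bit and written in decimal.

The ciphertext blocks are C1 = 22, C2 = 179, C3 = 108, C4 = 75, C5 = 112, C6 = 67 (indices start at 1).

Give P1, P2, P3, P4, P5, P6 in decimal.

CTR decryption: S_i = E(K, T_i) where T_i is the counter for block i; P_i = C_i ⊕ S_i.
P1: T = 171, S = E(K, T) = 169; 22 ⊕ 169 = 191.
P2: T = 172, S = E(K, T) = 170; 179 ⊕ 170 = 25.
P3: T = 173, S = E(K, T) = 171; 108 ⊕ 171 = 199.
P4: T = 174, S = E(K, T) = 172; 75 ⊕ 172 = 231.
P5: T = 175, S = E(K, T) = 173; 112 ⊕ 173 = 221.
P6: T = 176, S = E(K, T) = 174; 67 ⊕ 174 = 237.

P1 = 191, P2 = 25, P3 = 199, P4 = 231, P5 = 221, P6 = 237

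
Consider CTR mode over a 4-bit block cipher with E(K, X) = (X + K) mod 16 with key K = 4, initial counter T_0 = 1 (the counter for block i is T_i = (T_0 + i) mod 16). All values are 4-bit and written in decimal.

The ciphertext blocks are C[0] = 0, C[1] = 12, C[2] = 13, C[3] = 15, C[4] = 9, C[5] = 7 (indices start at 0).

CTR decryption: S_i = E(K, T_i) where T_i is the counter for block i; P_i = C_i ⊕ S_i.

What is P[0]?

P[0] = 5

P[0]: T = 1, S = E(K, T) = 5; 0 ⊕ 5 = 5.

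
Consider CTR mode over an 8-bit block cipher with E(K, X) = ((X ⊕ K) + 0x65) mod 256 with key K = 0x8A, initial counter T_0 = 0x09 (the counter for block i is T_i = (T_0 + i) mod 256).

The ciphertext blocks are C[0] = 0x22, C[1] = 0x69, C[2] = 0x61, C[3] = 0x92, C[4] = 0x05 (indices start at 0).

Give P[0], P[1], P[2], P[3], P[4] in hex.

CTR decryption: S_i = E(K, T_i) where T_i is the counter for block i; P_i = C_i ⊕ S_i.
P[0]: T = 0x09, S = E(K, T) = 0xE8; 0x22 ⊕ 0xE8 = 0xCA.
P[1]: T = 0x0A, S = E(K, T) = 0xE5; 0x69 ⊕ 0xE5 = 0x8C.
P[2]: T = 0x0B, S = E(K, T) = 0xE6; 0x61 ⊕ 0xE6 = 0x87.
P[3]: T = 0x0C, S = E(K, T) = 0xEB; 0x92 ⊕ 0xEB = 0x79.
P[4]: T = 0x0D, S = E(K, T) = 0xEC; 0x05 ⊕ 0xEC = 0xE9.

P[0] = 0xCA, P[1] = 0x8C, P[2] = 0x87, P[3] = 0x79, P[4] = 0xE9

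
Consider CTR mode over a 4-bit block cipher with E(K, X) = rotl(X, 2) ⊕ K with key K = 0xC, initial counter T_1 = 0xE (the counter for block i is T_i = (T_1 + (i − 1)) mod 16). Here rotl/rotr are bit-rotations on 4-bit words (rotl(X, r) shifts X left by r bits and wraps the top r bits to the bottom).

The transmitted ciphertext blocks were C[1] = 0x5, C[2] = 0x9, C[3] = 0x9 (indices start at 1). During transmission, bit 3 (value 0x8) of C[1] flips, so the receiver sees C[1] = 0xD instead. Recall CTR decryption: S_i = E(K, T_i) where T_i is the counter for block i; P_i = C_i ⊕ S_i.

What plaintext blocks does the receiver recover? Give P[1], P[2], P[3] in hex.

P[1] = 0xA, P[2] = 0xA, P[3] = 0x5

Only C[1] changed, to 0xD. In CTR, a change in C_i flips the same bit in P_i only; the keystream is unaffected. Decrypting the received ciphertext:
P[1]: T = 0xE, S = E(K, T) = 0x7; 0xD ⊕ 0x7 = 0xA.
P[2]: T = 0xF, S = E(K, T) = 0x3; 0x9 ⊕ 0x3 = 0xA.
P[3]: T = 0x0, S = E(K, T) = 0xC; 0x9 ⊕ 0xC = 0x5.
Blocks that differ from the original plaintext: P[1].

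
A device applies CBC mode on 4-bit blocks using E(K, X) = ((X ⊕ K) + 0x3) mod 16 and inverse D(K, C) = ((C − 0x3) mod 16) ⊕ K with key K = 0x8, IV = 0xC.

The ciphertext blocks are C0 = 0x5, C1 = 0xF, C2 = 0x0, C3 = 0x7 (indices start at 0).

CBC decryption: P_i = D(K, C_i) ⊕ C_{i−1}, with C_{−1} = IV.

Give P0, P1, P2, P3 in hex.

P0: D(K, 0x5) = 0xA; 0xA ⊕ 0xC = 0x6.
P1: D(K, 0xF) = 0x4; 0x4 ⊕ 0x5 = 0x1.
P2: D(K, 0x0) = 0x5; 0x5 ⊕ 0xF = 0xA.
P3: D(K, 0x7) = 0xC; 0xC ⊕ 0x0 = 0xC.

P0 = 0x6, P1 = 0x1, P2 = 0xA, P3 = 0xC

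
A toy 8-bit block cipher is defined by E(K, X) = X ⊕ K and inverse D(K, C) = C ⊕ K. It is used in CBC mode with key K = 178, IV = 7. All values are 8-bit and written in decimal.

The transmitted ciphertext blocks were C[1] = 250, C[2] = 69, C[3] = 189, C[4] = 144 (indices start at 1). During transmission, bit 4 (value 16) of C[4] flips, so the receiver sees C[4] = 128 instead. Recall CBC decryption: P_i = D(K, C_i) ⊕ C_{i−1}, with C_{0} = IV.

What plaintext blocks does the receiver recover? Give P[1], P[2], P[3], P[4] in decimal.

P[1] = 79, P[2] = 13, P[3] = 74, P[4] = 143

Only C[4] changed, to 128. In CBC, a change in C_i garbles P_i and flips the same bit in P_{i+1}. Decrypting the received ciphertext:
P[1]: D(K, 250) = 72; 72 ⊕ 7 = 79.
P[2]: D(K, 69) = 247; 247 ⊕ 250 = 13.
P[3]: D(K, 189) = 15; 15 ⊕ 69 = 74.
P[4]: D(K, 128) = 50; 50 ⊕ 189 = 143.
Blocks that differ from the original plaintext: P[4].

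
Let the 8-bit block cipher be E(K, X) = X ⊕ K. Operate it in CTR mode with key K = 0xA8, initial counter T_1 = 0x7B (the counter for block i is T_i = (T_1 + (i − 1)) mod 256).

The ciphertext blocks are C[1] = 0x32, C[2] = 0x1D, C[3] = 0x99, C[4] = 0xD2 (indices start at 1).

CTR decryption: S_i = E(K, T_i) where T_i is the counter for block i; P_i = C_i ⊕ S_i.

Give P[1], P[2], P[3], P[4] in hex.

P[1] = 0xE1, P[2] = 0xC9, P[3] = 0x4C, P[4] = 0x04

P[1]: T = 0x7B, S = E(K, T) = 0xD3; 0x32 ⊕ 0xD3 = 0xE1.
P[2]: T = 0x7C, S = E(K, T) = 0xD4; 0x1D ⊕ 0xD4 = 0xC9.
P[3]: T = 0x7D, S = E(K, T) = 0xD5; 0x99 ⊕ 0xD5 = 0x4C.
P[4]: T = 0x7E, S = E(K, T) = 0xD6; 0xD2 ⊕ 0xD6 = 0x04.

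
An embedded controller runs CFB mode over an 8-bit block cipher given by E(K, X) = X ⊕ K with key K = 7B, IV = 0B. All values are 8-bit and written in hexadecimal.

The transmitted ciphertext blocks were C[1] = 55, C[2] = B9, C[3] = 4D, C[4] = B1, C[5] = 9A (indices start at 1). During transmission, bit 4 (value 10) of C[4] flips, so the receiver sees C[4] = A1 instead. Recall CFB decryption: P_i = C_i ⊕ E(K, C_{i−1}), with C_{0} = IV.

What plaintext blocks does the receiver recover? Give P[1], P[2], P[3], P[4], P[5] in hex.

Only C[4] changed, to A1. In CFB, a change in C_i flips the same bit in P_i and garbles P_{i+1}. Decrypting the received ciphertext:
P[1]: E(K, 0B) = 70; 55 ⊕ 70 = 25.
P[2]: E(K, 55) = 2E; B9 ⊕ 2E = 97.
P[3]: E(K, B9) = C2; 4D ⊕ C2 = 8F.
P[4]: E(K, 4D) = 36; A1 ⊕ 36 = 97.
P[5]: E(K, A1) = DA; 9A ⊕ DA = 40.
Blocks that differ from the original plaintext: P[4], P[5].

P[1] = 25, P[2] = 97, P[3] = 8F, P[4] = 97, P[5] = 40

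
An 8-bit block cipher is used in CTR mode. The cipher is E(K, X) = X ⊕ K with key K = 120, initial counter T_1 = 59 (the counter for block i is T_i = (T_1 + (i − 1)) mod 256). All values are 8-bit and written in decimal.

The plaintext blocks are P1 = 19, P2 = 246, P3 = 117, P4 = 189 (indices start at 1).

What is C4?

C4 = 251

CTR encryption: S_i = E(K, T_i) where T_i is the counter for block i; C_i = P_i ⊕ S_i.
C1: T = 59, S = E(K, T) = 67; 19 ⊕ 67 = 80.
C2: T = 60, S = E(K, T) = 68; 246 ⊕ 68 = 178.
C3: T = 61, S = E(K, T) = 69; 117 ⊕ 69 = 48.
C4: T = 62, S = E(K, T) = 70; 189 ⊕ 70 = 251.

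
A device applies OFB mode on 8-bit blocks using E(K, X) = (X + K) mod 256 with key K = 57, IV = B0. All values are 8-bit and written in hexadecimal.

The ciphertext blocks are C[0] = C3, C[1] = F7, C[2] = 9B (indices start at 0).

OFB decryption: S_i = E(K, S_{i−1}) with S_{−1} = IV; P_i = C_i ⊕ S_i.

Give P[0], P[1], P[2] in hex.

P[0]: S = E(K, B0) = 07; C3 ⊕ 07 = C4.
P[1]: S = E(K, 07) = 5E; F7 ⊕ 5E = A9.
P[2]: S = E(K, 5E) = B5; 9B ⊕ B5 = 2E.

P[0] = C4, P[1] = A9, P[2] = 2E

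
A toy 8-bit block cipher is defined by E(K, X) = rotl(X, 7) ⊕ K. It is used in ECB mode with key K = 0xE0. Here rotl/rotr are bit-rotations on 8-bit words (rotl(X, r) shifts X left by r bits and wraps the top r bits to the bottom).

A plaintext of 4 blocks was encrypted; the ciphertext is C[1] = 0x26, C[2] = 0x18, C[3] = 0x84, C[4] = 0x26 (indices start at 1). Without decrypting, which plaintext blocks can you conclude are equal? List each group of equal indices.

P[1] = P[4]

ECB encrypts each block independently with the same key, so equal ciphertext blocks imply equal plaintext blocks.
C[1] = C[4] = 0x26, so P[1] = P[4].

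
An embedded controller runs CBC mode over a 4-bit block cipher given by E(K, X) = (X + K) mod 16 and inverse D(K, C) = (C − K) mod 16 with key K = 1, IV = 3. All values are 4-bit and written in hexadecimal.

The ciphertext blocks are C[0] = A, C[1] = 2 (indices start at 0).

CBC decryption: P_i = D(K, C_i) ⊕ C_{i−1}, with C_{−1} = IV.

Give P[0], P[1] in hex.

P[0] = A, P[1] = B

P[0]: D(K, A) = 9; 9 ⊕ 3 = A.
P[1]: D(K, 2) = 1; 1 ⊕ A = B.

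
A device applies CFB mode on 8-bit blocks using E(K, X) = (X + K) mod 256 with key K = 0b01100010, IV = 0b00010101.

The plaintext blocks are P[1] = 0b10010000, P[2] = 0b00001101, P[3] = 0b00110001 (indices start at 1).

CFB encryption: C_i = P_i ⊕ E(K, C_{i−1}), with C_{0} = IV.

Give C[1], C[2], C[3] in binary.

C[1] = 0b11100111, C[2] = 0b01000100, C[3] = 0b10010111

C[1]: E(K, 0b00010101) = 0b01110111; 0b10010000 ⊕ 0b01110111 = 0b11100111.
C[2]: E(K, 0b11100111) = 0b01001001; 0b00001101 ⊕ 0b01001001 = 0b01000100.
C[3]: E(K, 0b01000100) = 0b10100110; 0b00110001 ⊕ 0b10100110 = 0b10010111.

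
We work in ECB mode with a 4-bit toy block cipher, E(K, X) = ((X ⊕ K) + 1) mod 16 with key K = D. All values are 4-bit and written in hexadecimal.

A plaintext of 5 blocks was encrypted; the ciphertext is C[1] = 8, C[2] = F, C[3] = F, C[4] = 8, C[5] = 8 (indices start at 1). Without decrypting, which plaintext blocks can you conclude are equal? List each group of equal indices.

P[1] = P[4] = P[5]; P[2] = P[3]

ECB encrypts each block independently with the same key, so equal ciphertext blocks imply equal plaintext blocks.
C[1] = C[4] = C[5] = 8, so P[1] = P[4] = P[5].
C[2] = C[3] = F, so P[2] = P[3].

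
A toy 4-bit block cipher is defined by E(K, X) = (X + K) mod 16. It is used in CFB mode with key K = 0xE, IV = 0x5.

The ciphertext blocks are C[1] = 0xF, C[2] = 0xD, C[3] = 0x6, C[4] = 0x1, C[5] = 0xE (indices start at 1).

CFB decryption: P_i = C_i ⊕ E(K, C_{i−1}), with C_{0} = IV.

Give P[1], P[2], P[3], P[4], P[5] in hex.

P[1] = 0xC, P[2] = 0x0, P[3] = 0xD, P[4] = 0x5, P[5] = 0x1

P[1]: E(K, 0x5) = 0x3; 0xF ⊕ 0x3 = 0xC.
P[2]: E(K, 0xF) = 0xD; 0xD ⊕ 0xD = 0x0.
P[3]: E(K, 0xD) = 0xB; 0x6 ⊕ 0xB = 0xD.
P[4]: E(K, 0x6) = 0x4; 0x1 ⊕ 0x4 = 0x5.
P[5]: E(K, 0x1) = 0xF; 0xE ⊕ 0xF = 0x1.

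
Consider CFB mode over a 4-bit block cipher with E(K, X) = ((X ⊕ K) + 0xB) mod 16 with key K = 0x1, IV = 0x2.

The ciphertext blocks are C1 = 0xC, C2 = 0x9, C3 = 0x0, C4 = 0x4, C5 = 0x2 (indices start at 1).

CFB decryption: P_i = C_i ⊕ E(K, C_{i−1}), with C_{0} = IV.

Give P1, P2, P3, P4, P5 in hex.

P1: E(K, 0x2) = 0xE; 0xC ⊕ 0xE = 0x2.
P2: E(K, 0xC) = 0x8; 0x9 ⊕ 0x8 = 0x1.
P3: E(K, 0x9) = 0x3; 0x0 ⊕ 0x3 = 0x3.
P4: E(K, 0x0) = 0xC; 0x4 ⊕ 0xC = 0x8.
P5: E(K, 0x4) = 0x0; 0x2 ⊕ 0x0 = 0x2.

P1 = 0x2, P2 = 0x1, P3 = 0x3, P4 = 0x8, P5 = 0x2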